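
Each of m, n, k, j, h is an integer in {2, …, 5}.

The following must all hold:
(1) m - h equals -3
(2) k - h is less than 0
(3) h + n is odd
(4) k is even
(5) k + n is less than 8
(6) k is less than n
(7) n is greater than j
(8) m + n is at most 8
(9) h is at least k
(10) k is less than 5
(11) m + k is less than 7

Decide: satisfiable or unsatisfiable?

Try m = 2, n = 4, k = 2, j = 2, h = 5.
Check constraint 1: m - h = -3; constraint 2: k - h = -3. The remaining constraints are straightforward to verify.

Satisfiable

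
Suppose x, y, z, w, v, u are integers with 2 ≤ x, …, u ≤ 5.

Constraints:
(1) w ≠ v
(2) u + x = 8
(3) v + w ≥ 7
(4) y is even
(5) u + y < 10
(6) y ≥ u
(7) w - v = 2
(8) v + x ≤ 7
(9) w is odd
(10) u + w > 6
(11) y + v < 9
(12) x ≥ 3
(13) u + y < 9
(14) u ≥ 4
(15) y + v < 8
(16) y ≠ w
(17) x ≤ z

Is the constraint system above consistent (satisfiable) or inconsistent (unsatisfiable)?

Satisfiable

The assignment x = 4, y = 4, z = 4, w = 5, v = 3, u = 4 works:
  constraint 2 holds since u + x = 8.
  constraint 3 holds since v + w = 8.
  constraint 5 holds since u + y = 8.
The rest check out directly.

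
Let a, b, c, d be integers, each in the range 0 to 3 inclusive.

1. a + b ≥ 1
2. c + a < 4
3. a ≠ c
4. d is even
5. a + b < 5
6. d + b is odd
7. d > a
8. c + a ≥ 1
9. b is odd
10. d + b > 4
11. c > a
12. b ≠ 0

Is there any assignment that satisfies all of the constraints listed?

The assignment a = 0, b = 3, c = 3, d = 2 works:
  constraint 1 holds since a + b = 3.
  constraint 2 holds since c + a = 3.
  constraint 5 holds since a + b = 3.
The rest check out directly.

Satisfiable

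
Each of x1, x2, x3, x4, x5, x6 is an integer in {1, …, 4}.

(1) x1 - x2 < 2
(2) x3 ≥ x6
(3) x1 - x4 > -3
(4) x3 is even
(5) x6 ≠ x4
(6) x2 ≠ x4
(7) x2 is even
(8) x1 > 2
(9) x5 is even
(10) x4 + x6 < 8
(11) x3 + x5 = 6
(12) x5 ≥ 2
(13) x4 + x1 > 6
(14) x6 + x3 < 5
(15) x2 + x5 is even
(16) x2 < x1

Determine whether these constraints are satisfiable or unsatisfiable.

Satisfiable

Try x1 = 3, x2 = 2, x3 = 2, x4 = 4, x5 = 4, x6 = 2.
Check constraint 1: x1 - x2 = 1; constraint 3: x1 - x4 = -1; constraint 10: x4 + x6 = 6. The remaining constraints are straightforward to verify.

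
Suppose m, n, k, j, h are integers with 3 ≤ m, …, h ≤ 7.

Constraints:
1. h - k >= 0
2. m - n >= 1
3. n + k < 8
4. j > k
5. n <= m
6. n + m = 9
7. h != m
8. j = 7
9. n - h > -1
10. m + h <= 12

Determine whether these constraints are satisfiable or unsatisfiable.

Satisfiable

One satisfying assignment is m = 5, n = 4, k = 3, j = 7, h = 4.
For the less obvious constraints — constraint 1: h - k = 1; constraint 2: m - n = 1; constraint 3: n + k = 7 — and the others hold by inspection.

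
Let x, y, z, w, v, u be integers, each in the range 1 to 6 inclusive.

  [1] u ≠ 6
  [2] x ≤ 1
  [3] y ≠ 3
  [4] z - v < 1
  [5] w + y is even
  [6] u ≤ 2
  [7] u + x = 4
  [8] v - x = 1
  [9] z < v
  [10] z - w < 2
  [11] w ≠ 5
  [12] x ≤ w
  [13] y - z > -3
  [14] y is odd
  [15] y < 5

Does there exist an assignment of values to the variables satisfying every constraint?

From constraint 6: u ≤ 2. From constraint 2: x ≤ 1. Hence u + x ≤ 3. But constraint 7 requires u + x = 4, and 4 > 3. Contradiction.

Unsatisfiable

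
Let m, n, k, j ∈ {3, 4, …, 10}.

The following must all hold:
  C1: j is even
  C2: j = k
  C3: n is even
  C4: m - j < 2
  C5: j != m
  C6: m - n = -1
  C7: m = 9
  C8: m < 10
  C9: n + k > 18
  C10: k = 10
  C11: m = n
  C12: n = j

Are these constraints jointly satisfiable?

Constraint 7 fixes m = 9 and constraint 10 fixes k = 10. Constraints 2, 11, and 12 give m = n = j = k, so m = k. But 9 ≠ 10 — contradiction.

Unsatisfiable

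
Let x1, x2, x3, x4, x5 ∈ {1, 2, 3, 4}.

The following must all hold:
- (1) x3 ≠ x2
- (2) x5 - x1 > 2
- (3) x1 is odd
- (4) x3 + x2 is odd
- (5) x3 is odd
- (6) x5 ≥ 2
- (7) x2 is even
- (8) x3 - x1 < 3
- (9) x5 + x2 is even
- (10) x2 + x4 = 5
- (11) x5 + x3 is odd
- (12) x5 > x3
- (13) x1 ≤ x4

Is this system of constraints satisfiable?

Try x1 = 1, x2 = 4, x3 = 3, x4 = 1, x5 = 4.
Check constraint 2: x5 - x1 = 3; constraint 8: x3 - x1 = 2. The remaining constraints are straightforward to verify.

Satisfiable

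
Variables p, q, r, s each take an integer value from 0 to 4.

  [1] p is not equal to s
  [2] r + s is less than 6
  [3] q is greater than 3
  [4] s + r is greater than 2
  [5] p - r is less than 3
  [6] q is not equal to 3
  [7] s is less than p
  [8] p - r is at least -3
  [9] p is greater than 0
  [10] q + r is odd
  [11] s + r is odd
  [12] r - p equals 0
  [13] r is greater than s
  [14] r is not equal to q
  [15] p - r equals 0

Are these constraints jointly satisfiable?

Satisfiable

One satisfying assignment is p = 3, q = 4, r = 3, s = 0.
For the less obvious constraints — constraint 2: r + s = 3; constraint 4: s + r = 3 — and the others hold by inspection.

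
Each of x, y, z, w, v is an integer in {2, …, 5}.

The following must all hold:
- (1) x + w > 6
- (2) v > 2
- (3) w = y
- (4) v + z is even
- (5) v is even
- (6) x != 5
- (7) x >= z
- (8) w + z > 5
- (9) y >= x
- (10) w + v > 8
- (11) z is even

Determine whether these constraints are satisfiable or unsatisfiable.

Setting (x, y, z, w, v) = (3, 5, 2, 5, 4) satisfies everything: constraint 1: x + w = 8; constraint 8: w + z = 7, and the others follow.

Satisfiable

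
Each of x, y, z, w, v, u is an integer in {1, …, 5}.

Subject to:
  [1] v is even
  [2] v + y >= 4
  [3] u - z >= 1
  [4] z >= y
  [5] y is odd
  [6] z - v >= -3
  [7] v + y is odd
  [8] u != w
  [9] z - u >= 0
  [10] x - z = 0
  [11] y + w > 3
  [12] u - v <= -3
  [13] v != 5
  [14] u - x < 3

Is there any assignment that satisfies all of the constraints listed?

Constraints 3, 6, and 12 give u − z ≥ 1, z − v ≥ -3, v − u ≥ 3.
Adding all 3 inequalities: the left sides telescope to 0, and the right sides sum to 1 + (-3) + 3 = 1. So 0 ≥ 1, which is false.

Unsatisfiable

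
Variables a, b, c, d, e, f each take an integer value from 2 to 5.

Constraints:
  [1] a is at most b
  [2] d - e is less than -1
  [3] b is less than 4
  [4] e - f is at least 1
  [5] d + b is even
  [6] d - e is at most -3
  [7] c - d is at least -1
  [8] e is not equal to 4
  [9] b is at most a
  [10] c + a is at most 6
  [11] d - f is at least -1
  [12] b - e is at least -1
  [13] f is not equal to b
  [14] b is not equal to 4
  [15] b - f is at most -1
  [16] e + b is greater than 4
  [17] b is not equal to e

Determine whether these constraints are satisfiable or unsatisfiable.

Unsatisfiable

Constraints 6, 11, 12, and 15 give d − f ≥ -1, f − b ≥ 1, b − e ≥ -1, e − d ≥ 3.
Adding all 4 inequalities: the left sides telescope to 0, and the right sides sum to (-1) + 1 + (-1) + 3 = 2. So 0 ≥ 2, which is false.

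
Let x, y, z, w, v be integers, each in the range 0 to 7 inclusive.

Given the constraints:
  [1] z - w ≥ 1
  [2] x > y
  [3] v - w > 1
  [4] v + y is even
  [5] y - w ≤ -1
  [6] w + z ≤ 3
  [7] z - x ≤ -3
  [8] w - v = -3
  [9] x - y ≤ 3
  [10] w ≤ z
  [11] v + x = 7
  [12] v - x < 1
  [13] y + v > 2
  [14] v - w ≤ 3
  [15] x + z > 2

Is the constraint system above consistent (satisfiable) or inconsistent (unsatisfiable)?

Unsatisfiable

Constraints 1, 5, 7, and 9 give w − y ≥ 1, y − x ≥ -3, x − z ≥ 3, z − w ≥ 1.
Adding all 4 inequalities: the left sides telescope to 0, and the right sides sum to 1 + (-3) + 3 + 1 = 2. So 0 ≥ 2, which is false.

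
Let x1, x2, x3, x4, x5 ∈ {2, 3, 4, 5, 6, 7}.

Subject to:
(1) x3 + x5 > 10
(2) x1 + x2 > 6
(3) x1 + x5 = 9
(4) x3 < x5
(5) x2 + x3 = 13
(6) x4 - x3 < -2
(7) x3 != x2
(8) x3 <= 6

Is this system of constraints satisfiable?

Satisfiable

Setting (x1, x2, x3, x4, x5) = (2, 7, 6, 2, 7) satisfies everything: constraint 1: x3 + x5 = 13; constraint 2: x1 + x2 = 9, and the others follow.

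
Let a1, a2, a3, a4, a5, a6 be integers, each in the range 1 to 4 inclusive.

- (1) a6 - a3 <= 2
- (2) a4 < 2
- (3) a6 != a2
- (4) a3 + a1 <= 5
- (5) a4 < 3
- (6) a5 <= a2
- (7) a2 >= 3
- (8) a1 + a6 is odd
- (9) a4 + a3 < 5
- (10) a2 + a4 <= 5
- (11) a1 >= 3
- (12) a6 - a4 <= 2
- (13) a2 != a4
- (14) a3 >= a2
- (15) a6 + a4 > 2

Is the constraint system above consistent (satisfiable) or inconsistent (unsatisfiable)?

Unsatisfiable

From constraints 7 and 14: a3 ≥ a2 ≥ 3. From constraint 11: a1 ≥ 3. Hence a3 + a1 ≥ 6. But constraint 4 requires a3 + a1 ≤ 5, and 5 < 6. Contradiction.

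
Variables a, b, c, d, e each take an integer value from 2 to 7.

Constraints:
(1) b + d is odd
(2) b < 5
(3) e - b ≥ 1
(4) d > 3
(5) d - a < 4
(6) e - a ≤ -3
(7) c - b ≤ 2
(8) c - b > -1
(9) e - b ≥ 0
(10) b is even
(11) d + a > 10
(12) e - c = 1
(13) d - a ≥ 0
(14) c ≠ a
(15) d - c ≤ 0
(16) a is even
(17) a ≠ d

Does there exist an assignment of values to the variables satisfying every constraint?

Constraints 3, 6, 7, 13, and 15 give a − e ≥ 3, e − b ≥ 1, b − c ≥ -2, c − d ≥ 0, d − a ≥ 0.
Adding all 5 inequalities: the left sides telescope to 0, and the right sides sum to 3 + 1 + (-2) + 0 + 0 = 2. So 0 ≥ 2, which is false.

Unsatisfiable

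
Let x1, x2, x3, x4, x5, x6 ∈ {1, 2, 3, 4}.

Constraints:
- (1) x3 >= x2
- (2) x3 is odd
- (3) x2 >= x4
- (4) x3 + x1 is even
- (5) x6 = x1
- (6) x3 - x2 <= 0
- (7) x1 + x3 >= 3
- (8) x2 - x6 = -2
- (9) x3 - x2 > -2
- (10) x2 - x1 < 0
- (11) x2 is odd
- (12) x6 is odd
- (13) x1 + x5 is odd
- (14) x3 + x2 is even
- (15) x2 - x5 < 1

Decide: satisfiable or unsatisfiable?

Satisfiable

Try x1 = 3, x2 = 1, x3 = 1, x4 = 1, x5 = 2, x6 = 3.
Check constraint 6: x3 - x2 = 0; constraint 7: x1 + x3 = 4; constraint 8: x2 - x6 = -2. The remaining constraints are straightforward to verify.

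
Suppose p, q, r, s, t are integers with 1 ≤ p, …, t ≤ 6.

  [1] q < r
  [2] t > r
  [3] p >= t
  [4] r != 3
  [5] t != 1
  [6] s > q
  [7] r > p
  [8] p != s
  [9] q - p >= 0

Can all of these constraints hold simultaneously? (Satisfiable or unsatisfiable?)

Unsatisfiable

Constraints 1, 2, 3, and 9 give t ≤ p, p ≤ q, q < r, r < t. Chaining: t ≤ p ≤ q < r < t, which forces t < t — impossible.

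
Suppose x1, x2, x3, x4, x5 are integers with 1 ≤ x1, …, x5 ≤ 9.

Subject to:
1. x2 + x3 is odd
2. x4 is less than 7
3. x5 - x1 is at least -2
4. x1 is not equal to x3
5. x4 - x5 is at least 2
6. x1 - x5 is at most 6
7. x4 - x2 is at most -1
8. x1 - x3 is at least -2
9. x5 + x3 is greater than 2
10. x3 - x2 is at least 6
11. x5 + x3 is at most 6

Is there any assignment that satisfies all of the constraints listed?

Constraints 5, 6, 7, 8, and 10 give x5 − x1 ≥ -6, x1 − x3 ≥ -2, x3 − x2 ≥ 6, x2 − x4 ≥ 1, x4 − x5 ≥ 2.
Adding all 5 inequalities: the left sides telescope to 0, and the right sides sum to (-6) + (-2) + 6 + 1 + 2 = 1. So 0 ≥ 1, which is false.

Unsatisfiable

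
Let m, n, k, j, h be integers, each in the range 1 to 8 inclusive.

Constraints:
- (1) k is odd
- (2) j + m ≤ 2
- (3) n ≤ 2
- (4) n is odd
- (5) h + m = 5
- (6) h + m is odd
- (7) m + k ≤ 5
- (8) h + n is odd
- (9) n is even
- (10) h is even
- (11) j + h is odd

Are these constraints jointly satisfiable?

Unsatisfiable

Constraint 10 makes h even and constraint 9 makes n even, so h + n must be even. Constraint 8 says h + n is odd — contradiction.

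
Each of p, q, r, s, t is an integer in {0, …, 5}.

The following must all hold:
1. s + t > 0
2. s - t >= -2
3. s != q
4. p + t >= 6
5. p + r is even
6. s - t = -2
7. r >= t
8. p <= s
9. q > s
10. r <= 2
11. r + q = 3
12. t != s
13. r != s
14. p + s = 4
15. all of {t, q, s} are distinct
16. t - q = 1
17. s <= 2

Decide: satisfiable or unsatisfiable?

From constraints 8 and 17: p ≤ s ≤ 2. From constraints 7 and 10: t ≤ r ≤ 2. Hence p + t ≤ 4. But constraint 4 requires p + t ≥ 6, and 6 > 4. Contradiction.

Unsatisfiable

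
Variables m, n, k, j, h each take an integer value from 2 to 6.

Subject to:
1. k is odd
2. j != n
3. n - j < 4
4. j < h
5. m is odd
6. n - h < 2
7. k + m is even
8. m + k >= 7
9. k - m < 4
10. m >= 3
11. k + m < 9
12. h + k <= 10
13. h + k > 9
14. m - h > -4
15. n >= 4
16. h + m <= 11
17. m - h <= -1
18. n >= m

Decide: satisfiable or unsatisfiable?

Satisfiable

Take m = 3, n = 6, k = 5, j = 3, h = 5. Then constraint 3: n - j = 3; constraint 6: n - h = 1; constraint 8: m + k = 8, and every other listed constraint is also met.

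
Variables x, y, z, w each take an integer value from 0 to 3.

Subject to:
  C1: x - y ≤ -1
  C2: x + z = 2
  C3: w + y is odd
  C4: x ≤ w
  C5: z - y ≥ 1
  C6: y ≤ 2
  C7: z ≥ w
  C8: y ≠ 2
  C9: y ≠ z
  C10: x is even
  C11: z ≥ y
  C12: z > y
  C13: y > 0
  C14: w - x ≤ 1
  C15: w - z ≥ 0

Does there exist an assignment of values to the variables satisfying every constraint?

Constraints 1, 5, 14, and 15 give x − w ≥ -1, w − z ≥ 0, z − y ≥ 1, y − x ≥ 1.
Adding all 4 inequalities: the left sides telescope to 0, and the right sides sum to (-1) + 0 + 1 + 1 = 1. So 0 ≥ 1, which is false.

Unsatisfiable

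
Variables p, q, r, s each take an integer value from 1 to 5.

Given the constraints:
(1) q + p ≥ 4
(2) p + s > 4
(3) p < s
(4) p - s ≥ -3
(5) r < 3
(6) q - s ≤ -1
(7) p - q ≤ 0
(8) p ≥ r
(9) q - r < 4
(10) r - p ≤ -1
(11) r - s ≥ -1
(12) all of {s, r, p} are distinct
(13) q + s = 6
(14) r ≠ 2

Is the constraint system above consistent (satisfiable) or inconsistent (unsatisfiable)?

Constraints 6, 7, 10, and 11 give p − r ≥ 1, r − s ≥ -1, s − q ≥ 1, q − p ≥ 0.
Adding all 4 inequalities: the left sides telescope to 0, and the right sides sum to 1 + (-1) + 1 + 0 = 1. So 0 ≥ 1, which is false.

Unsatisfiable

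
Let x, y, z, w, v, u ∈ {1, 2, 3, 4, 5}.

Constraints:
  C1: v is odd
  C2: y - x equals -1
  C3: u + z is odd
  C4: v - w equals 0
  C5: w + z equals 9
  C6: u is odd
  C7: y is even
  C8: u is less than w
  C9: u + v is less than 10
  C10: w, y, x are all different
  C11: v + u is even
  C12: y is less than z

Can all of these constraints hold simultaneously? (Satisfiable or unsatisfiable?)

Satisfiable

Setting (x, y, z, w, v, u) = (3, 2, 4, 5, 5, 3) satisfies everything: constraint 2: y - x = -1; constraint 4: v - w = 0, and the others follow.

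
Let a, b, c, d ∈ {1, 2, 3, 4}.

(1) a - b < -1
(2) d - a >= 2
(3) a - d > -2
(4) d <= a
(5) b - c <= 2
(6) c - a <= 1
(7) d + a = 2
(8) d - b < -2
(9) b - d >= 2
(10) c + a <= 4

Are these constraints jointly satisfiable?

Unsatisfiable

Constraints 2, 5, 6, and 9 give a − c ≥ -1, c − b ≥ -2, b − d ≥ 2, d − a ≥ 2.
Adding all 4 inequalities: the left sides telescope to 0, and the right sides sum to (-1) + (-2) + 2 + 2 = 1. So 0 ≥ 1, which is false.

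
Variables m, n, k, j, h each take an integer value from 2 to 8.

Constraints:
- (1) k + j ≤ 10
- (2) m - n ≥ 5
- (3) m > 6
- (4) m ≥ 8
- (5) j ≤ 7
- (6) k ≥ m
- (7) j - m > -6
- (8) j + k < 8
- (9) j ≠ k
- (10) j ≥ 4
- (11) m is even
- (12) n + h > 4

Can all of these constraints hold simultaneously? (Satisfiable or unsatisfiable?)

From constraints 4 and 6: k ≥ m ≥ 8. From constraint 10: j ≥ 4. Hence k + j ≥ 12. But constraint 1 requires k + j ≤ 10, and 10 < 12. Contradiction.

Unsatisfiable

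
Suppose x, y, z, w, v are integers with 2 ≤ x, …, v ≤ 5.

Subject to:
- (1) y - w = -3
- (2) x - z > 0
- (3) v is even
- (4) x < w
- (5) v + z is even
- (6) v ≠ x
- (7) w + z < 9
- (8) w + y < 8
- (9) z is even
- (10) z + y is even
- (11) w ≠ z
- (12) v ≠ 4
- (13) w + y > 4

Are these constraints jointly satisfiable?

Satisfiable

Try x = 3, y = 2, z = 2, w = 5, v = 2.
Check constraint 1: y - w = -3; constraint 2: x - z = 1; constraint 7: w + z = 7. The remaining constraints are straightforward to verify.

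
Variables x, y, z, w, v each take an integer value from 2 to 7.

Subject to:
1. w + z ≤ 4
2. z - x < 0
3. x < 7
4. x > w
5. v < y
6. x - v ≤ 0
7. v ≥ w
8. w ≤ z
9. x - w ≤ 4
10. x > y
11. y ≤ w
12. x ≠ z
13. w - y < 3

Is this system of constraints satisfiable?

Unsatisfiable

Constraints 4, 5, 6, and 11 give v < y, y ≤ w, w < x, x ≤ v. Chaining: v < y ≤ w < x ≤ v, which forces v < v — impossible.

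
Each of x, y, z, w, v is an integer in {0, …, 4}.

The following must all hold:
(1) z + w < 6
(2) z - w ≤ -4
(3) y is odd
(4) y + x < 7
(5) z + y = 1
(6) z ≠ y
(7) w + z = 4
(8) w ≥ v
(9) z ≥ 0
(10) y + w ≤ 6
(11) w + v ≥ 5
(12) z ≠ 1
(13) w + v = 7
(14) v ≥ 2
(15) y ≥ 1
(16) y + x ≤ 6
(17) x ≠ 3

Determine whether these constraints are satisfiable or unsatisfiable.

Try x = 4, y = 1, z = 0, w = 4, v = 3.
Check constraint 1: z + w = 4; constraint 2: z - w = -4; constraint 4: y + x = 5. The remaining constraints are straightforward to verify.

Satisfiable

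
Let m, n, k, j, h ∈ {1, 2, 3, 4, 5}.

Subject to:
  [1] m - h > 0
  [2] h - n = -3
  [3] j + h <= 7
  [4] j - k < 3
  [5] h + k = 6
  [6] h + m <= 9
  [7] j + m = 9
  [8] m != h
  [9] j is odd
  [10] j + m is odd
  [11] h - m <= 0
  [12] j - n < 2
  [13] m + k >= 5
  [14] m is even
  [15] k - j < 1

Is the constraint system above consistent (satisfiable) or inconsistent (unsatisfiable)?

Satisfiable

One satisfying assignment is m = 4, n = 5, k = 4, j = 5, h = 2.
For the less obvious constraints — constraint 1: m - h = 2; constraint 2: h - n = -3 — and the others hold by inspection.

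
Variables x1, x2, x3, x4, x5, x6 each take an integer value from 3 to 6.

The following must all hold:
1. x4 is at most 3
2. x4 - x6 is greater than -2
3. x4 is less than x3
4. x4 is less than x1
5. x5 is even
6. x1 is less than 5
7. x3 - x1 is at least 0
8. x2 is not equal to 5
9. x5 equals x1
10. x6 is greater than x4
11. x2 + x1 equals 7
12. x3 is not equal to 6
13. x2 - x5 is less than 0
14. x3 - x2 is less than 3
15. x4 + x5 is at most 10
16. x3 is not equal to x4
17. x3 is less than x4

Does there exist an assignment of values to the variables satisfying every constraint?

Constraints 4, 7, and 17 give x4 < x1, x1 ≤ x3, x3 < x4. Chaining: x4 < x1 ≤ x3 < x4, which forces x4 < x4 — impossible.

Unsatisfiable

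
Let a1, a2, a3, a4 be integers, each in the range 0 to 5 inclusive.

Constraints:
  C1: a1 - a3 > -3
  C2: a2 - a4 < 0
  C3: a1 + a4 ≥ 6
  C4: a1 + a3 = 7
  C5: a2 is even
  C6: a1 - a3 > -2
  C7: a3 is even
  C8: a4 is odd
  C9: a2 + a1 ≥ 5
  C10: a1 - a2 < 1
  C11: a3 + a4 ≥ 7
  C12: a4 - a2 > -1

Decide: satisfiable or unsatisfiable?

Satisfiable

Take a1 = 3, a2 = 4, a3 = 4, a4 = 5. Then constraint 1: a1 - a3 = -1; constraint 2: a2 - a4 = -1, and every other listed constraint is also met.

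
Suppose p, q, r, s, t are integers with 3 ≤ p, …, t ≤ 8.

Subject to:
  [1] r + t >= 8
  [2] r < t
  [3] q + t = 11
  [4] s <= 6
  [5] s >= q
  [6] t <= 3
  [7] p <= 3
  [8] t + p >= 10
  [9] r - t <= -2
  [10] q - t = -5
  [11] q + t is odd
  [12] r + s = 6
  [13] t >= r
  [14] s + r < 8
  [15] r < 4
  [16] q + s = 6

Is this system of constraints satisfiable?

Unsatisfiable

From constraints 4 and 5: q ≤ s ≤ 6. From constraint 6: t ≤ 3. Hence q + t ≤ 9. But constraint 3 requires q + t = 11, and 11 > 9. Contradiction.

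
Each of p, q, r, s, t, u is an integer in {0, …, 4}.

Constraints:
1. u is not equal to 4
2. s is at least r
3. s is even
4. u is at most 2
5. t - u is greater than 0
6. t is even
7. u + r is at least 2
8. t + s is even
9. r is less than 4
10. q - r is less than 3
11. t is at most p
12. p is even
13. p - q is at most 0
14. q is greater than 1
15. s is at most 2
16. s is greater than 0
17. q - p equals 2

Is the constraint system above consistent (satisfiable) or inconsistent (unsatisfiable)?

Setting (p, q, r, s, t, u) = (2, 4, 2, 2, 2, 1) satisfies everything: constraint 5: t - u = 1; constraint 7: u + r = 3; constraint 10: q - r = 2, and the others follow.

Satisfiable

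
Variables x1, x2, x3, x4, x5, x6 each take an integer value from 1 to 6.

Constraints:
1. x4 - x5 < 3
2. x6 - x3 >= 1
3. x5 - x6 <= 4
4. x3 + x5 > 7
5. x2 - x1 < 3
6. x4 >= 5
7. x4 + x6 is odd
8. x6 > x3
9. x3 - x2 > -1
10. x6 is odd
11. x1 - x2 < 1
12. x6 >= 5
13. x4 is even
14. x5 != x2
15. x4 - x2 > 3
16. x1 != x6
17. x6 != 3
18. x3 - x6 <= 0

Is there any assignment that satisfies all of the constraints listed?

One satisfying assignment is x1 = 1, x2 = 1, x3 = 2, x4 = 6, x5 = 6, x6 = 5.
For the less obvious constraints — constraint 1: x4 - x5 = 0; constraint 2: x6 - x3 = 3; constraint 3: x5 - x6 = 1 — and the others hold by inspection.

Satisfiable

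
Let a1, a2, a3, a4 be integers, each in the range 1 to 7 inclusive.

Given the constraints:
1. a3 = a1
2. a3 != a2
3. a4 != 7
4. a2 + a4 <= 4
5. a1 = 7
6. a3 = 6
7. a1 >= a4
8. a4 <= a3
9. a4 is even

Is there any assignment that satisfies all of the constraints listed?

Unsatisfiable

Constraint 6 fixes a3 = 6 and constraint 5 fixes a1 = 7, but constraint 1 requires a3 = a1. Since 6 ≠ 7, contradiction.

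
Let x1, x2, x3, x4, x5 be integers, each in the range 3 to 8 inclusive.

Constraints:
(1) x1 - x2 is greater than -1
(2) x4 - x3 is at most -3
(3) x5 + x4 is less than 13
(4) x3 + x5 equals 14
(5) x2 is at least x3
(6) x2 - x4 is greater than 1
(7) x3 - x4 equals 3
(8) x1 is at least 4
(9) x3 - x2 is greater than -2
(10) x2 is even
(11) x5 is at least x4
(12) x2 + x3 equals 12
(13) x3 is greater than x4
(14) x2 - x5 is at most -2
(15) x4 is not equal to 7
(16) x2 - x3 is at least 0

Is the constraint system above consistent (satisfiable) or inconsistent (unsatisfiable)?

Satisfiable

The assignment x1 = 8, x2 = 6, x3 = 6, x4 = 3, x5 = 8 works:
  constraint 1 holds since x1 - x2 = 2.
  constraint 2 holds since x4 - x3 = -3.
The rest check out directly.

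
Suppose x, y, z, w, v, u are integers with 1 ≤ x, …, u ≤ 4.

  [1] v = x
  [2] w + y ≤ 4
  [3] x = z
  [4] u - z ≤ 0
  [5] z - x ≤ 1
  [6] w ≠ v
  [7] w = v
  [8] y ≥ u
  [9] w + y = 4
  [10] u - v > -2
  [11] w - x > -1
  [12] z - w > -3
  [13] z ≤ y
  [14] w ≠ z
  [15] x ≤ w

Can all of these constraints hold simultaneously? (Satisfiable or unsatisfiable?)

Unsatisfiable

From constraints 1, 3, and 7, w = v = x = z, so w = z. But constraint 14 says w ≠ z. Contradiction.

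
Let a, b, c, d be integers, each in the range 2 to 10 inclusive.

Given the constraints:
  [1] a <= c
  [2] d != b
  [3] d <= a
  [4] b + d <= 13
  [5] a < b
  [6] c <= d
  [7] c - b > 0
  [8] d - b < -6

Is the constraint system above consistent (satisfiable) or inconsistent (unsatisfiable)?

Unsatisfiable

Constraints 3, 5, 6, and 7 give c ≤ d, d ≤ a, a < b, b < c. Chaining: c ≤ d ≤ a < b < c, which forces c < c — impossible.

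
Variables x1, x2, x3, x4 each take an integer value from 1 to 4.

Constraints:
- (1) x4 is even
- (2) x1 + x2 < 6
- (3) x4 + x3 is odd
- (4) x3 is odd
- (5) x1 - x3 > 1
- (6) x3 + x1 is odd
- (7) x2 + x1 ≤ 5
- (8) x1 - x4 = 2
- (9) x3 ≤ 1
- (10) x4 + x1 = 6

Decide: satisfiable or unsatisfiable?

Satisfiable

Setting (x1, x2, x3, x4) = (4, 1, 1, 2) satisfies everything: constraint 2: x1 + x2 = 5; constraint 5: x1 - x3 = 3, and the others follow.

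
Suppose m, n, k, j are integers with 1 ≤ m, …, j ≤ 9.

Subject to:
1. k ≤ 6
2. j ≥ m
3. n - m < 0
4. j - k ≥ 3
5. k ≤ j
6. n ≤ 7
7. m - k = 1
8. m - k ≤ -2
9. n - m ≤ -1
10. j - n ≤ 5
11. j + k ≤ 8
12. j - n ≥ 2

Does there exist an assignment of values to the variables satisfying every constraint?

Unsatisfiable

Constraints 4, 8, 9, and 10 give j − k ≥ 3, k − m ≥ 2, m − n ≥ 1, n − j ≥ -5.
Adding all 4 inequalities: the left sides telescope to 0, and the right sides sum to 3 + 2 + 1 + (-5) = 1. So 0 ≥ 1, which is false.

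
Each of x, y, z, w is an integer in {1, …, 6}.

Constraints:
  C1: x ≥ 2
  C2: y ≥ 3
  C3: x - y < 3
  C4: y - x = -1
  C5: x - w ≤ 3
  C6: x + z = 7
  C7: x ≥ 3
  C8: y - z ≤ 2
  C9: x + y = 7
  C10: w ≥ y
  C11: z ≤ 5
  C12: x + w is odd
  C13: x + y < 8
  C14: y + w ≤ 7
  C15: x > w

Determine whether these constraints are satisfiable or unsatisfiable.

Satisfiable

The assignment x = 4, y = 3, z = 3, w = 3 works:
  constraint 3 holds since x - y = 1.
  constraint 4 holds since y - x = -1.
  constraint 5 holds since x - w = 1.
The rest check out directly.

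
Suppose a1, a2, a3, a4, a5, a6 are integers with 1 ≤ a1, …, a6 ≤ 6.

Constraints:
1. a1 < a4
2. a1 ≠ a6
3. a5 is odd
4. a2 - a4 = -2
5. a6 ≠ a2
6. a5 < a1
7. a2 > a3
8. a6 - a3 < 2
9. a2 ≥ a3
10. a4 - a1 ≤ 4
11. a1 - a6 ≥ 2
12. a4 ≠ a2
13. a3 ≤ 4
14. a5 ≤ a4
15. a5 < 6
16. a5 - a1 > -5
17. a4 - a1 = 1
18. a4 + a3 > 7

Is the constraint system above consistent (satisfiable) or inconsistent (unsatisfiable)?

Satisfiable

Try a1 = 5, a2 = 4, a3 = 2, a4 = 6, a5 = 1, a6 = 1.
Check constraint 4: a2 - a4 = -2; constraint 8: a6 - a3 = -1; constraint 10: a4 - a1 = 1. The remaining constraints are straightforward to verify.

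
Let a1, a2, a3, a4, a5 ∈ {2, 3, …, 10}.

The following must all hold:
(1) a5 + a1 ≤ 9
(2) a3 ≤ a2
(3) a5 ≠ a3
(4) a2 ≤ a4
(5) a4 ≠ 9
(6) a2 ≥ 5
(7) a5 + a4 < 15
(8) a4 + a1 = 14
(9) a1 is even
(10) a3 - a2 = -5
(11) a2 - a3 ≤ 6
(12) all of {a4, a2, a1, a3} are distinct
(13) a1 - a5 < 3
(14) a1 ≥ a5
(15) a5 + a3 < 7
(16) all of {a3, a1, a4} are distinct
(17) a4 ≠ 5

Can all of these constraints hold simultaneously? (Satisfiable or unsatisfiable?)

Satisfiable

The assignment a1 = 4, a2 = 7, a3 = 2, a4 = 10, a5 = 3 works:
  constraint 1 holds since a5 + a1 = 7.
  constraint 7 holds since a5 + a4 = 13.
  constraint 8 holds since a4 + a1 = 14.
The rest check out directly.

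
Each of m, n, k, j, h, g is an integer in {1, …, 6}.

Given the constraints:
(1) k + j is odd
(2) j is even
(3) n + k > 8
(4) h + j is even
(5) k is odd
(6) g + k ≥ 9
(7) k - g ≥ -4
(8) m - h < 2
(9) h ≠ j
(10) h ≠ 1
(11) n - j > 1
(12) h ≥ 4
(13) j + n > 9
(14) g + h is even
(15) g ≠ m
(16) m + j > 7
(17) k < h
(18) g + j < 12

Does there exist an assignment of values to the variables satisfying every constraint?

Satisfiable

One satisfying assignment is m = 5, n = 6, k = 5, j = 4, h = 6, g = 6.
For the less obvious constraints — constraint 3: n + k = 11; constraint 6: g + k = 11 — and the others hold by inspection.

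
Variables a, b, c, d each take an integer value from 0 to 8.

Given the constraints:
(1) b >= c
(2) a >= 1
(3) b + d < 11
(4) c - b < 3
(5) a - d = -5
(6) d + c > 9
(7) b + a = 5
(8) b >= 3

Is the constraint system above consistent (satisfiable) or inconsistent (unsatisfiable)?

Satisfiable

Setting (a, b, c, d) = (2, 3, 3, 7) satisfies everything: constraint 3: b + d = 10; constraint 4: c - b = 0; constraint 5: a - d = -5, and the others follow.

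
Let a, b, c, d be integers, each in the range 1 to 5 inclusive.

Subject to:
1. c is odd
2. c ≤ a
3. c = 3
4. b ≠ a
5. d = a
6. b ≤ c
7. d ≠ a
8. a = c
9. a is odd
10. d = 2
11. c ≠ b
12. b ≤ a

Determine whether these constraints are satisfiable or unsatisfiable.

Constraint 10 fixes d = 2 and constraint 3 fixes c = 3. Constraints 5 and 8 give d = a = c, so d = c. But 2 ≠ 3 — contradiction.

Unsatisfiable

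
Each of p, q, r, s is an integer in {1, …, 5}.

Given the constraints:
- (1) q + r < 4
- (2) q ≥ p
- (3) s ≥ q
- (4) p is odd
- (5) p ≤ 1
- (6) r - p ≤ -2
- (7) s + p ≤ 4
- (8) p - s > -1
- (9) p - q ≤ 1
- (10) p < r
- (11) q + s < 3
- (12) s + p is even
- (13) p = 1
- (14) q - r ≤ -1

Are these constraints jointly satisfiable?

Unsatisfiable

Constraints 6, 9, and 14 give q − p ≥ -1, p − r ≥ 2, r − q ≥ 1.
Adding all 3 inequalities: the left sides telescope to 0, and the right sides sum to (-1) + 2 + 1 = 2. So 0 ≥ 2, which is false.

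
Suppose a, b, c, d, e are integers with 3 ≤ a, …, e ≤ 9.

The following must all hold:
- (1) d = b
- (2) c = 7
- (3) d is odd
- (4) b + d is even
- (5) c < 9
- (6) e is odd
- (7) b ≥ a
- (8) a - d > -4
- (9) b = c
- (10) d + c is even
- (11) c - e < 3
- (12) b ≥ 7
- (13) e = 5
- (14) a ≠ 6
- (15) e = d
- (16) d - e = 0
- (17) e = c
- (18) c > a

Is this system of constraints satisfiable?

Unsatisfiable

Constraint 13 fixes e = 5 and constraint 2 fixes c = 7. Constraints 1, 9, and 15 give e = d = b = c, so e = c. But 5 ≠ 7 — contradiction.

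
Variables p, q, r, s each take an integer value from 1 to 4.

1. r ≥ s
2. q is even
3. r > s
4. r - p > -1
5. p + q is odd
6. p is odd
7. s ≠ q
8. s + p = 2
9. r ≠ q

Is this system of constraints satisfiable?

The assignment p = 1, q = 4, r = 2, s = 1 works:
  constraint 4 holds since r - p = 1.
  constraint 8 holds since s + p = 2.
The rest check out directly.

Satisfiable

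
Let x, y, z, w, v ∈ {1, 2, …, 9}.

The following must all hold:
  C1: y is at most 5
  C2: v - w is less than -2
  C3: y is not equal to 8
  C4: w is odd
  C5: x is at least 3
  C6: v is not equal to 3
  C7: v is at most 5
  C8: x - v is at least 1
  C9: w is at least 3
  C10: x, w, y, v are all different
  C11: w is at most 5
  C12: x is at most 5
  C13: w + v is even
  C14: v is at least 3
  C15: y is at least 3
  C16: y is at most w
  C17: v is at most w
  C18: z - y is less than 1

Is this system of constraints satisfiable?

Unsatisfiable

Constraints 1, 5, 7, 9, 11, 12, 14, and 15 confine each of x, w, y, v to the 3 values {3, …, 5}.
Constraint 10 requires all 4 of them to be distinct, but only 3 values are available — impossible by the pigeonhole principle.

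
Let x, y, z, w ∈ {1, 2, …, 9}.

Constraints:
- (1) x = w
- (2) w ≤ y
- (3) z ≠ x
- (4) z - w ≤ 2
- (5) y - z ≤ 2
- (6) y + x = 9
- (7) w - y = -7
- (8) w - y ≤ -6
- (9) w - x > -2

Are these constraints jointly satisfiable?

Constraints 4, 5, and 8 give w − z ≥ -2, z − y ≥ -2, y − w ≥ 6.
Adding all 3 inequalities: the left sides telescope to 0, and the right sides sum to (-2) + (-2) + 6 = 2. So 0 ≥ 2, which is false.

Unsatisfiable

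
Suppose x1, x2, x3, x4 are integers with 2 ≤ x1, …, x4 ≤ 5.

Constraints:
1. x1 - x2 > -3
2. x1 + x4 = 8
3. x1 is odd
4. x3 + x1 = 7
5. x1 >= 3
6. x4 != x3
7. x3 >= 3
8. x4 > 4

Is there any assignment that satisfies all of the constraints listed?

Satisfiable

Try x1 = 3, x2 = 3, x3 = 4, x4 = 5.
Check constraint 1: x1 - x2 = 0; constraint 2: x1 + x4 = 8; constraint 4: x3 + x1 = 7. The remaining constraints are straightforward to verify.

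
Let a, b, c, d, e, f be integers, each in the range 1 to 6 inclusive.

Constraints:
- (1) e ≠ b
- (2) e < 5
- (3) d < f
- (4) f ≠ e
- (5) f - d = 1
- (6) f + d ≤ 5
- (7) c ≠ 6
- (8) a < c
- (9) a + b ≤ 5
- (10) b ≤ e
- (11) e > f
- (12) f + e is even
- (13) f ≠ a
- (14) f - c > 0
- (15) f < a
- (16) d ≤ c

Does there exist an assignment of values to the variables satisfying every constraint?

Constraints 8, 14, and 15 give a < c, c < f, f < a. Chaining: a < c < f < a, which forces a < a — impossible.

Unsatisfiable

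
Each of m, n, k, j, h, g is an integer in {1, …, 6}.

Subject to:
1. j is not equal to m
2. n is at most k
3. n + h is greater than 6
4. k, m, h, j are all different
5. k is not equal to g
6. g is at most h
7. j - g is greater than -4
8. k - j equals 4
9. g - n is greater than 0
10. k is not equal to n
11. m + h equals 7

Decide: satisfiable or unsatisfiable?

Try m = 3, n = 3, k = 6, j = 2, h = 4, g = 4.
Check constraint 3: n + h = 7; constraint 7: j - g = -2. The remaining constraints are straightforward to verify.

Satisfiable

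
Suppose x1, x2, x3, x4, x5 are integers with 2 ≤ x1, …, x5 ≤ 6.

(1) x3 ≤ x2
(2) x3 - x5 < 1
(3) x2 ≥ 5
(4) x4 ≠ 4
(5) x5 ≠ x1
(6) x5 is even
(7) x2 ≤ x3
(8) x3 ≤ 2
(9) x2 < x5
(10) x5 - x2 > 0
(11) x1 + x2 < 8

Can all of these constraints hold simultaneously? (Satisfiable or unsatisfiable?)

Unsatisfiable

From constraints 3 and 7: x3 ≥ x2 and x2 ≥ 5, so x3 ≥ 5. From constraint 8: x3 ≤ 2. But 2 < 5, so no value of x3 works.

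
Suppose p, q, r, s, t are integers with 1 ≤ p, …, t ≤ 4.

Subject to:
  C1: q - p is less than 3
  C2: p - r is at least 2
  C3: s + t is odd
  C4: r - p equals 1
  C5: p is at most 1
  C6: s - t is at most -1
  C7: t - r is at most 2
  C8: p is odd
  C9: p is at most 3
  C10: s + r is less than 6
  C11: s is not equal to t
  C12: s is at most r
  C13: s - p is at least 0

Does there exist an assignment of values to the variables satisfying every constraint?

Constraints 2, 6, 7, and 13 give t − s ≥ 1, s − p ≥ 0, p − r ≥ 2, r − t ≥ -2.
Adding all 4 inequalities: the left sides telescope to 0, and the right sides sum to 1 + 0 + 2 + (-2) = 1. So 0 ≥ 1, which is false.

Unsatisfiable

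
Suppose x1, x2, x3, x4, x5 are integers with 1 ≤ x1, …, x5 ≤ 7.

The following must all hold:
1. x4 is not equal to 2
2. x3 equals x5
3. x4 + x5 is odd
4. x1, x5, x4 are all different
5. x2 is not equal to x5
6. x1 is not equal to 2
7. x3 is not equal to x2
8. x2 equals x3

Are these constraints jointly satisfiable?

From constraints 2 and 8, x2 = x3 = x5, so x2 = x5. But constraint 5 says x2 ≠ x5. Contradiction.

Unsatisfiable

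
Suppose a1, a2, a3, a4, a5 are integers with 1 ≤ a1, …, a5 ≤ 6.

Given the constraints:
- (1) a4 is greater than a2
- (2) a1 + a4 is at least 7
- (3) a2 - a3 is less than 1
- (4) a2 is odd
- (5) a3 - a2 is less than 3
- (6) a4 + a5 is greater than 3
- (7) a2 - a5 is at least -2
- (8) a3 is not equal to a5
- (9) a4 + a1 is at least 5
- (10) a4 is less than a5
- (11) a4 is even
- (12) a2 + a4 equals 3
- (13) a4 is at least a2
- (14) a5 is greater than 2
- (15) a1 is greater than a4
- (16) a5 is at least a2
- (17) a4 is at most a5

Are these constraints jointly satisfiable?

Satisfiable

Take a1 = 6, a2 = 1, a3 = 2, a4 = 2, a5 = 3. Then constraint 2: a1 + a4 = 8; constraint 3: a2 - a3 = -1, and every other listed constraint is also met.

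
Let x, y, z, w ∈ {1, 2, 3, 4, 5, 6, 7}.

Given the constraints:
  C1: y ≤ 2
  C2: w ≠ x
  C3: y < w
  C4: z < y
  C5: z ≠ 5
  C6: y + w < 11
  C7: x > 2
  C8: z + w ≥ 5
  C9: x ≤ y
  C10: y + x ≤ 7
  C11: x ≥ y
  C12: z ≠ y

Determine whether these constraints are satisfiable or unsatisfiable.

From constraint 7: x ≥ 3. From constraints 1 and 9: x ≤ y and y ≤ 2, so x ≤ 2. But 2 < 3, so no value of x works.

Unsatisfiable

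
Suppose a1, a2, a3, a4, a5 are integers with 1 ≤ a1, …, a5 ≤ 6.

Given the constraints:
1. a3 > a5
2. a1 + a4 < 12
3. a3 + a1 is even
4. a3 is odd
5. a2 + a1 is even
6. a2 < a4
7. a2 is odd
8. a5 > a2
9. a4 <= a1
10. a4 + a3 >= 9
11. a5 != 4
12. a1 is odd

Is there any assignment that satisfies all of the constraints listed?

Satisfiable

One satisfying assignment is a1 = 5, a2 = 1, a3 = 5, a4 = 5, a5 = 3.
For the less obvious constraints — constraint 2: a1 + a4 = 10; constraint 3: a3 + a1 = 10 is even; constraint 10: a4 + a3 = 10 — and the others hold by inspection.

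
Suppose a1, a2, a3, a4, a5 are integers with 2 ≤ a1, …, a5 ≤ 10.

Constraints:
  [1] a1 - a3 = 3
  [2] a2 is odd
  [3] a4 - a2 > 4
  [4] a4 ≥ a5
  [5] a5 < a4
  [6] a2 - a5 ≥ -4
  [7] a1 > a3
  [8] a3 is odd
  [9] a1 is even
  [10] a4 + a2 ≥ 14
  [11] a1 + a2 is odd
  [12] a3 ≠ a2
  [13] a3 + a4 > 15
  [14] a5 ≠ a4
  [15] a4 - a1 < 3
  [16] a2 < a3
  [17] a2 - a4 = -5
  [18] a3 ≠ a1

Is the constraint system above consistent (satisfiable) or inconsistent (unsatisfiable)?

Satisfiable

The assignment a1 = 10, a2 = 5, a3 = 7, a4 = 10, a5 = 7 works:
  constraint 1 holds since a1 - a3 = 3.
  constraint 3 holds since a4 - a2 = 5.
The rest check out directly.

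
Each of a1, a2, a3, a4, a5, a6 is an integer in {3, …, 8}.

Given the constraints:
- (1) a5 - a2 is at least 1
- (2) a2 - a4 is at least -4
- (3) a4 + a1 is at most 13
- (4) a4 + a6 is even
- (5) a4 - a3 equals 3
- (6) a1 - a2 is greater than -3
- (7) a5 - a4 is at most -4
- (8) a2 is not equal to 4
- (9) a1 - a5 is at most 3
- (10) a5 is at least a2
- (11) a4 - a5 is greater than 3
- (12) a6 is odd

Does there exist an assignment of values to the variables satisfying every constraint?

Unsatisfiable

Constraints 1, 2, and 7 give a2 − a4 ≥ -4, a4 − a5 ≥ 4, a5 − a2 ≥ 1.
Adding all 3 inequalities: the left sides telescope to 0, and the right sides sum to (-4) + 4 + 1 = 1. So 0 ≥ 1, which is false.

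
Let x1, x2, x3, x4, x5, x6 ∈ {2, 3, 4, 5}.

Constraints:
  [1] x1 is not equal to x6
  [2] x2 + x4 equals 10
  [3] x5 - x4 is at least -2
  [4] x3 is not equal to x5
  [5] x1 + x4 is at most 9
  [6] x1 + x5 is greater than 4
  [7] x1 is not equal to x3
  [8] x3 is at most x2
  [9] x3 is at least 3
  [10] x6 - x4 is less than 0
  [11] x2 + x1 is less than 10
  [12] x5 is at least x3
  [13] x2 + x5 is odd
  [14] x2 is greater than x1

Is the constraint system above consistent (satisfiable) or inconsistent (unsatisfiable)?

One satisfying assignment is x1 = 2, x2 = 5, x3 = 3, x4 = 5, x5 = 4, x6 = 3.
For the less obvious constraints — constraint 2: x2 + x4 = 10; constraint 3: x5 - x4 = -1 — and the others hold by inspection.

Satisfiable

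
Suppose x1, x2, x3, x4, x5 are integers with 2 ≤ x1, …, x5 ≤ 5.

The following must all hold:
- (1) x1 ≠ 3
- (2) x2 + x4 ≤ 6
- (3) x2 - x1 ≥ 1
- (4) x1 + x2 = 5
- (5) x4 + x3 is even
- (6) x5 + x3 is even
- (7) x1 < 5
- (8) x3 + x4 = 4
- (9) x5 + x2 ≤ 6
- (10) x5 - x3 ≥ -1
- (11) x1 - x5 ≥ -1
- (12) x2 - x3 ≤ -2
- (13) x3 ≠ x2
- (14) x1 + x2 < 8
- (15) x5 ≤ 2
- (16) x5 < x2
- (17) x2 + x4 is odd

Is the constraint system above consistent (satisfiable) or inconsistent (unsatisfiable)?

Unsatisfiable

Constraints 3, 10, 11, and 12 give x5 − x3 ≥ -1, x3 − x2 ≥ 2, x2 − x1 ≥ 1, x1 − x5 ≥ -1.
Adding all 4 inequalities: the left sides telescope to 0, and the right sides sum to (-1) + 2 + 1 + (-1) = 1. So 0 ≥ 1, which is false.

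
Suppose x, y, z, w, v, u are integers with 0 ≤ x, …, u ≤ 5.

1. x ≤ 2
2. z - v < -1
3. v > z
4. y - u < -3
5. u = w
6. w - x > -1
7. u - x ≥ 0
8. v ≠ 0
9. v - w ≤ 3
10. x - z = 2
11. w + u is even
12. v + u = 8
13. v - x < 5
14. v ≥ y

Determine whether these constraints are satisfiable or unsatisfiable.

Satisfiable

Take x = 2, y = 0, z = 0, w = 4, v = 4, u = 4. Then constraint 2: z - v = -4; constraint 4: y - u = -4; constraint 6: w - x = 2, and every other listed constraint is also met.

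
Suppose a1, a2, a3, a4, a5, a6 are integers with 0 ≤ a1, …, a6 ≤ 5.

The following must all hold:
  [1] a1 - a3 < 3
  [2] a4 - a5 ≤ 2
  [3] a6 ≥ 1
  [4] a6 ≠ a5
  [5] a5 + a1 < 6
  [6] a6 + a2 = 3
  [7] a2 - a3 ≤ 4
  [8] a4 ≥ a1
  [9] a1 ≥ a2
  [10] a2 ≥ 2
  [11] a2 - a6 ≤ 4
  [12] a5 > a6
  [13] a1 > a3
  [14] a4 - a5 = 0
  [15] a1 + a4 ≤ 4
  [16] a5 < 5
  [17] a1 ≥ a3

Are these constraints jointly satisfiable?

Satisfiable

Try a1 = 2, a2 = 2, a3 = 1, a4 = 2, a5 = 2, a6 = 1.
Check constraint 1: a1 - a3 = 1; constraint 2: a4 - a5 = 0; constraint 5: a5 + a1 = 4. The remaining constraints are straightforward to verify.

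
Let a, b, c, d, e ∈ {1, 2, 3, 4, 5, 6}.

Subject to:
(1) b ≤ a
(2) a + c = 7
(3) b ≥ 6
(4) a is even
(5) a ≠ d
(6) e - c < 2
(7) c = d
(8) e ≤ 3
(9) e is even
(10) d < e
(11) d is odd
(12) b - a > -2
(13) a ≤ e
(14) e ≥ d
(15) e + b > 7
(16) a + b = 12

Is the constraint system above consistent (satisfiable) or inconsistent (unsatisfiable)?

Unsatisfiable

From constraints 1 and 3: a ≥ b and b ≥ 6, so a ≥ 6. From constraints 8 and 13: a ≤ e and e ≤ 3, so a ≤ 3. But 3 < 6, so no value of a works.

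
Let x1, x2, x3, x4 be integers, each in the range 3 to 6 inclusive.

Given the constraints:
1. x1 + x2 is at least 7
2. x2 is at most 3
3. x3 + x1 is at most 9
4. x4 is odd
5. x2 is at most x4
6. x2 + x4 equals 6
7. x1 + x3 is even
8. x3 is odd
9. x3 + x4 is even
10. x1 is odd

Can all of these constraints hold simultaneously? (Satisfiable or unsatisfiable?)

Take x1 = 5, x2 = 3, x3 = 3, x4 = 3. Then constraint 1: x1 + x2 = 8; constraint 3: x3 + x1 = 8; constraint 6: x2 + x4 = 6, and every other listed constraint is also met.

Satisfiable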